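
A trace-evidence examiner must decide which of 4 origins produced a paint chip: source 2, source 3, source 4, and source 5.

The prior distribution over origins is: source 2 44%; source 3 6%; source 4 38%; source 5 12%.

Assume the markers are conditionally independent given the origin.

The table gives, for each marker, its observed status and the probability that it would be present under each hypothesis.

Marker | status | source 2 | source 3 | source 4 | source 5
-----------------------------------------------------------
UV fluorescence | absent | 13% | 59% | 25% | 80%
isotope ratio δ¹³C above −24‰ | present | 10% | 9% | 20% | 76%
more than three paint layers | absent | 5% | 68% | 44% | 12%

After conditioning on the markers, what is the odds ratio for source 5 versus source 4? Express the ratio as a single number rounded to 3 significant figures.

Unnormalized posterior weight (prior times the marker likelihoods) for each of the two hypotheses (using 1 − P(present | H) for each absent marker):
  source 5: 0.12 × (1 − 0.80) × 0.76 × (1 − 0.12) = 0.016051
  source 4: 0.38 × (1 − 0.25) × 0.20 × (1 − 0.44) = 0.03192
Odds(source 5 : source 4) = 0.016051 / 0.03192 ≈ 0.503.

0.503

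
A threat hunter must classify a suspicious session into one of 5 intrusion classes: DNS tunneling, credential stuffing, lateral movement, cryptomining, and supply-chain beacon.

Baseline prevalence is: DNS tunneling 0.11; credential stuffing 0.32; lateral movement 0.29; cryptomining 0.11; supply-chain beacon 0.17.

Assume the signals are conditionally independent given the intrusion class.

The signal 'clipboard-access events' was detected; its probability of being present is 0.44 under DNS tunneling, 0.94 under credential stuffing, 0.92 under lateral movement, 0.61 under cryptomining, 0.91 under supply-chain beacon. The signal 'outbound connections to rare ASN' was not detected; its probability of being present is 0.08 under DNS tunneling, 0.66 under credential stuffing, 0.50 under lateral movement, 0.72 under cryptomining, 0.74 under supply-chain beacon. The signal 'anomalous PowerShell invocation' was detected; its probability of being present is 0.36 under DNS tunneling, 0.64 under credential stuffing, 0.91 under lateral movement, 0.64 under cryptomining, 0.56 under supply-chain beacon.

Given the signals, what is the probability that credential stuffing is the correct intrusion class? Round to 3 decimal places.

0.276

By Bayes' rule with conditional independence, the unnormalized weight for each hypothesis is prior × ∏ likelihoods (using 1 − P(present | H) for each absent signal):
  DNS tunneling: 0.11 × 0.44 × (1 − 0.08) × 0.36 = 0.01603
  credential stuffing: 0.32 × 0.94 × (1 − 0.66) × 0.64 = 0.065454
  lateral movement: 0.29 × 0.92 × (1 − 0.50) × 0.91 = 0.12139
  cryptomining: 0.11 × 0.61 × (1 − 0.72) × 0.64 = 0.012024
  supply-chain beacon: 0.17 × 0.91 × (1 − 0.74) × 0.56 = 0.022524
The unnormalized weights sum to 0.23743.
P(credential stuffing | evidence) = 0.065454 / 0.23743 ≈ 0.276.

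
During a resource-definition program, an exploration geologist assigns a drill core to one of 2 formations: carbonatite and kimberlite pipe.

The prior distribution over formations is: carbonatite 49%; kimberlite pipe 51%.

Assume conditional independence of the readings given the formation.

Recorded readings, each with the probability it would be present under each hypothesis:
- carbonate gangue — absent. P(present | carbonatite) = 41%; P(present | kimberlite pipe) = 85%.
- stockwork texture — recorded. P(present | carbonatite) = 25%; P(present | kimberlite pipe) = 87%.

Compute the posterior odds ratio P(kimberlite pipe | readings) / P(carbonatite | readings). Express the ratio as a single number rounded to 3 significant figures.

The normalizing constant cancels in an odds ratio, so compute prior × likelihood for the two hypotheses only (using 1 − P(present | H) for each absent reading):
  kimberlite pipe: 0.51 × (1 − 0.85) × 0.87 = 0.066555
  carbonatite: 0.49 × (1 − 0.41) × 0.25 = 0.072275
Odds(kimberlite pipe : carbonatite) = 0.066555 / 0.072275 ≈ 0.921.

0.921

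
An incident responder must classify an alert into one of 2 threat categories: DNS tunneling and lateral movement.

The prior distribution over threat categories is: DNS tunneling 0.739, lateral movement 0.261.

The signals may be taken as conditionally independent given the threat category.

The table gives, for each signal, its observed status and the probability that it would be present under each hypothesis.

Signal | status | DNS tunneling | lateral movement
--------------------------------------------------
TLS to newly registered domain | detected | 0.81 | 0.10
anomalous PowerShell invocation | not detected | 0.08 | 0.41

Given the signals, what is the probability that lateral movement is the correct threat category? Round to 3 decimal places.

By Bayes' rule with conditional independence, the unnormalized weight for each hypothesis is prior × ∏ likelihoods (using 1 − P(present | H) for each absent signal):
  DNS tunneling: 0.739 × 0.81 × (1 − 0.08) = 0.5507
  lateral movement: 0.261 × 0.10 × (1 − 0.41) = 0.015399
Normalizing constant Z = 0.5507 + 0.015399 = 0.5661.
P(lateral movement | evidence) = 0.015399 / 0.5661 ≈ 0.027.

0.027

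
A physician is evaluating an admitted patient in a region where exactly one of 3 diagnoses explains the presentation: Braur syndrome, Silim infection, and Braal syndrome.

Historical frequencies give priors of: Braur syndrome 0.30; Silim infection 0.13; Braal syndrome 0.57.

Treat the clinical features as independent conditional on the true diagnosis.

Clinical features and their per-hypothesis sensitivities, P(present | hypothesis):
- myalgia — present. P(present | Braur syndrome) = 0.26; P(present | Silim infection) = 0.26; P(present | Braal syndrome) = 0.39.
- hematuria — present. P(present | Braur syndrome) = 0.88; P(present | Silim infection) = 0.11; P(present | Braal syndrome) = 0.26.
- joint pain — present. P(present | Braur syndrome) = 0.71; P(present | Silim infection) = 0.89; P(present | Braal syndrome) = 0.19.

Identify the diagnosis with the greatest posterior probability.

Braur syndrome

For each hypothesis, the unnormalized posterior weight is prior × product of the clinical feature likelihoods:
  Braur syndrome: 0.30 × 0.26 × 0.88 × 0.71 = 0.048734
  Silim infection: 0.13 × 0.26 × 0.11 × 0.89 = 0.003309
  Braal syndrome: 0.57 × 0.39 × 0.26 × 0.19 = 0.010982
Normalizing constant Z = 0.048734 + 0.003309 + 0.010982 = 0.063025.
P(Braur syndrome | evidence) ≈ 0.048734 / 0.063025 ≈ 0.773
P(Silim infection | evidence) ≈ 0.003309 / 0.063025 ≈ 0.053
P(Braal syndrome | evidence) ≈ 0.010982 / 0.063025 ≈ 0.174
The largest is 0.773, so Braur syndrome is most probable.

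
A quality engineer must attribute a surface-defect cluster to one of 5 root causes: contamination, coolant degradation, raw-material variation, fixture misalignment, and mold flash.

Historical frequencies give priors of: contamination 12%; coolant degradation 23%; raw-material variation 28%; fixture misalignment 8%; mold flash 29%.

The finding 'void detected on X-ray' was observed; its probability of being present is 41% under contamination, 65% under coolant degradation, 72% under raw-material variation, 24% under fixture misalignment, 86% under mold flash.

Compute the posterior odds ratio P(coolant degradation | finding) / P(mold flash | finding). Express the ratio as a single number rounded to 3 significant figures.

0.599

Unnormalized posterior weight (prior times the finding likelihood) for each of the two hypotheses:
  coolant degradation: 0.23 × 0.65 = 0.1495
  mold flash: 0.29 × 0.86 = 0.2494
Odds(coolant degradation : mold flash) = 0.1495 / 0.2494 ≈ 0.599.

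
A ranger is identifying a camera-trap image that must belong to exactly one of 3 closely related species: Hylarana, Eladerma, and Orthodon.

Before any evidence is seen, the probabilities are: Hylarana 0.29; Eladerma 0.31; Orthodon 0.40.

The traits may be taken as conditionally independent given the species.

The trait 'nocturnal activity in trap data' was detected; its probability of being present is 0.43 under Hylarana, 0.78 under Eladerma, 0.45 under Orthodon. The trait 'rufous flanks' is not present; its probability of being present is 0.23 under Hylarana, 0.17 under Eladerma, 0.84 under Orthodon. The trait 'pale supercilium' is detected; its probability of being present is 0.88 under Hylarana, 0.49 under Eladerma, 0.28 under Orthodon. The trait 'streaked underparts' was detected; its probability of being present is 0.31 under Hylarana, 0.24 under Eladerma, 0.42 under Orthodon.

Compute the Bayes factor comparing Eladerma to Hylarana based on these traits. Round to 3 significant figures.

Take the product of per-trait likelihoods under each hypothesis (using 1 − P(present | H) for each absent trait), then divide.
  Eladerma: 0.78 × (1 − 0.17) × 0.49 × 0.24 = 0.076134
  Hylarana: 0.43 × (1 − 0.23) × 0.88 × 0.31 = 0.090324
Bayes factor = 0.076134 / 0.090324 ≈ 0.843

0.843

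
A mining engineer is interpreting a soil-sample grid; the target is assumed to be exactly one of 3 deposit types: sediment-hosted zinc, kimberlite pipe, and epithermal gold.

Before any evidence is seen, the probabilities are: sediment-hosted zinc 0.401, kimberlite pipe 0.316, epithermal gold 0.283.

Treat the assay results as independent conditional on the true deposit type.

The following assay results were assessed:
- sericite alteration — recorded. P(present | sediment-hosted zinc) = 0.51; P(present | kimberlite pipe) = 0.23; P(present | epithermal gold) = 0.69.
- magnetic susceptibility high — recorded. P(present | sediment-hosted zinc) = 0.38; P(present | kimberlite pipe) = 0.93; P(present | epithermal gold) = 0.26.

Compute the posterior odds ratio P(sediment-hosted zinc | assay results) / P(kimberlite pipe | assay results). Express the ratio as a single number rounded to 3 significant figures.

Posterior odds equal prior odds times the likelihood ratio; only the two competing hypotheses matter.
  sediment-hosted zinc: 0.401 × 0.51 × 0.38 = 0.077714
  kimberlite pipe: 0.316 × 0.23 × 0.93 = 0.067592
Posterior odds = 0.077714 / 0.067592 ≈ 1.15.

1.15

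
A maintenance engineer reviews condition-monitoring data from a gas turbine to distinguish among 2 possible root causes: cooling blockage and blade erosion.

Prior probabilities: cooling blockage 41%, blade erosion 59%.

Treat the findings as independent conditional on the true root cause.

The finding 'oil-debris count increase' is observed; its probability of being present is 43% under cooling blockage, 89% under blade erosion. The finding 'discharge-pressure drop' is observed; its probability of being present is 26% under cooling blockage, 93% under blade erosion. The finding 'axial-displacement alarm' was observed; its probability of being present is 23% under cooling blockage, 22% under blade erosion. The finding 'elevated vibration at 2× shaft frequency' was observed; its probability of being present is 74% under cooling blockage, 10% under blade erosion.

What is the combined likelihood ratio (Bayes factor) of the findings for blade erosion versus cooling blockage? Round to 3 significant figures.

The Bayes factor is the ratio of the joint likelihoods of the evidence pattern under the two hypotheses.
  blade erosion: 0.89 × 0.93 × 0.22 × 0.10 = 0.018209
  cooling blockage: 0.43 × 0.26 × 0.23 × 0.74 = 0.019028
Bayes factor = 0.018209 / 0.019028 ≈ 0.957

0.957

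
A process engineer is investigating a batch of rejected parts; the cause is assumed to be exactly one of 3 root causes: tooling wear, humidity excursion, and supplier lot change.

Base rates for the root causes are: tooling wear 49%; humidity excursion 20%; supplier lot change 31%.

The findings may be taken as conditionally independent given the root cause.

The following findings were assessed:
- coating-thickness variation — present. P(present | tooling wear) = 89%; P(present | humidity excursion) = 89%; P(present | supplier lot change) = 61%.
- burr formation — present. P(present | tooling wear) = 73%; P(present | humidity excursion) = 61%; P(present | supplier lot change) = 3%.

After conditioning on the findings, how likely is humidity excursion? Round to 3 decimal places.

By Bayes' rule with conditional independence, the unnormalized weight for each hypothesis is prior × ∏ likelihoods:
  tooling wear: 0.49 × 0.89 × 0.73 = 0.31835
  humidity excursion: 0.20 × 0.89 × 0.61 = 0.10858
  supplier lot change: 0.31 × 0.61 × 0.03 = 0.005673
The unnormalized weights sum to 0.43261.
P(humidity excursion | evidence) = 0.10858 / 0.43261 ≈ 0.251.

0.251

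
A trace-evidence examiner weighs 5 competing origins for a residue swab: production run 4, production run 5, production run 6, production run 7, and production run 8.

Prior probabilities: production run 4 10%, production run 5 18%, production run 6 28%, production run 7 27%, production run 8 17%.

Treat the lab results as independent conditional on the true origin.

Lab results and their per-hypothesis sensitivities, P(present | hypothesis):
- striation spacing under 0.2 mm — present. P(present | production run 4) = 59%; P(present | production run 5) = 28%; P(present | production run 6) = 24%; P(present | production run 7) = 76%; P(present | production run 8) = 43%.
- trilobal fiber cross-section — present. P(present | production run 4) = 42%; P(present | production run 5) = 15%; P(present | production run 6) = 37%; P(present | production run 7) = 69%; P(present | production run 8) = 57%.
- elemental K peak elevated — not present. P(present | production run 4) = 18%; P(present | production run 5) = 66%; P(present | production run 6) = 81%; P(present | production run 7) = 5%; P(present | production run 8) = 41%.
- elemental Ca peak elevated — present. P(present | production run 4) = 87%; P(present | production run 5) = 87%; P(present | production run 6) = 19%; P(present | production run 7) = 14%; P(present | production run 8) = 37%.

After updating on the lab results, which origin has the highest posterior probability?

For each hypothesis, the unnormalized posterior weight is prior × product of the lab result likelihoods (using 1 − P(present | H) for each absent lab result):
  production run 4: 0.10 × 0.59 × 0.42 × (1 − 0.18) × 0.87 = 0.017678
  production run 5: 0.18 × 0.28 × 0.15 × (1 − 0.66) × 0.87 = 0.0022362
  production run 6: 0.28 × 0.24 × 0.37 × (1 − 0.81) × 0.19 = 0.00089759
  production run 7: 0.27 × 0.76 × 0.69 × (1 − 0.05) × 0.14 = 0.018831
  production run 8: 0.17 × 0.43 × 0.57 × (1 − 0.41) × 0.37 = 0.0090959
Marginal likelihood of the evidence = 0.048739.
P(production run 4 | evidence) ≈ 0.017678 / 0.048739 ≈ 0.363
P(production run 5 | evidence) ≈ 0.0022362 / 0.048739 ≈ 0.046
P(production run 6 | evidence) ≈ 0.00089759 / 0.048739 ≈ 0.018
P(production run 7 | evidence) ≈ 0.018831 / 0.048739 ≈ 0.386
P(production run 8 | evidence) ≈ 0.0090959 / 0.048739 ≈ 0.187
The largest is 0.386, so production run 7 is most probable.

production run 7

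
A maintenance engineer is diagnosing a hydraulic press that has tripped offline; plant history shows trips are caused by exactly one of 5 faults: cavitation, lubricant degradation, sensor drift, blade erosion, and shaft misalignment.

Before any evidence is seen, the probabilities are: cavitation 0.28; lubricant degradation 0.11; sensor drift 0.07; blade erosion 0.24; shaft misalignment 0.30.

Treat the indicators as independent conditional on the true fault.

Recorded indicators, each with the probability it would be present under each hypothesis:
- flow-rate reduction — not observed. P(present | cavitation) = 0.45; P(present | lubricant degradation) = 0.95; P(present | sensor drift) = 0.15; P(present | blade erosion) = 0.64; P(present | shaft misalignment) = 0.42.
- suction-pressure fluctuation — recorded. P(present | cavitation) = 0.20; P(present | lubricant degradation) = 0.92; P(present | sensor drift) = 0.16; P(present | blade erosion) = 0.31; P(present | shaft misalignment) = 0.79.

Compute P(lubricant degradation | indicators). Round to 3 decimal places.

For each hypothesis, the unnormalized posterior weight is prior × product of the indicator likelihoods (using 1 − P(present | H) for each absent indicator):
  cavitation: 0.28 × (1 − 0.45) × 0.20 = 0.0308
  lubricant degradation: 0.11 × (1 − 0.95) × 0.92 = 0.00506
  sensor drift: 0.07 × (1 − 0.15) × 0.16 = 0.00952
  blade erosion: 0.24 × (1 − 0.64) × 0.31 = 0.026784
  shaft misalignment: 0.30 × (1 − 0.42) × 0.79 = 0.13746
Normalizing constant Z = 0.0308 + 0.00506 + 0.00952 + 0.026784 + 0.13746 = 0.20962.
P(lubricant degradation | evidence) = 0.00506 / 0.20962 ≈ 0.024.

0.024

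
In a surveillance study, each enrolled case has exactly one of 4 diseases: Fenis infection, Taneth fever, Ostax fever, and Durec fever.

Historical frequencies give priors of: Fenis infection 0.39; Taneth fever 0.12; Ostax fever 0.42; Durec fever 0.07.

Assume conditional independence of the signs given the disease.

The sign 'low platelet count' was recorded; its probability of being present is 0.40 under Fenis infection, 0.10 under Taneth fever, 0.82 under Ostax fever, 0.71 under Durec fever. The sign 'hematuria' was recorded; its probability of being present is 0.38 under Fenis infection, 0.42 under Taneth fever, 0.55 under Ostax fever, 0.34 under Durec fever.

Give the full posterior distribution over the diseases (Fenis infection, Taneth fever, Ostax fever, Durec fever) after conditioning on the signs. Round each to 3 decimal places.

Multiply each prior by the joint likelihood of the sign pattern:
  Fenis infection: 0.39 × 0.40 × 0.38 = 0.05928
  Taneth fever: 0.12 × 0.10 × 0.42 = 0.00504
  Ostax fever: 0.42 × 0.82 × 0.55 = 0.18942
  Durec fever: 0.07 × 0.71 × 0.34 = 0.016898
The unnormalized weights sum to 0.27064.
P(Fenis infection | evidence) = 0.05928 / 0.27064 ≈ 0.219
P(Taneth fever | evidence) = 0.00504 / 0.27064 ≈ 0.019
P(Ostax fever | evidence) = 0.18942 / 0.27064 ≈ 0.700
P(Durec fever | evidence) = 0.016898 / 0.27064 ≈ 0.062

0.219, 0.019, 0.700, 0.062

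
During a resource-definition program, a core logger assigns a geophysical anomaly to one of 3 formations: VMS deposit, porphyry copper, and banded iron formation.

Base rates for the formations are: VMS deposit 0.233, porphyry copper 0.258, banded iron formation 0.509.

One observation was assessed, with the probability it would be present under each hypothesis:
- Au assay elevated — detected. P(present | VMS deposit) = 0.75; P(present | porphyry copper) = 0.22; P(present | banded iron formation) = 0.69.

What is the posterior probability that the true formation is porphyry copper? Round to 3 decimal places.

By Bayes' rule, the unnormalized weight for each hypothesis is prior × likelihood:
  VMS deposit: 0.233 × 0.75 = 0.17475
  porphyry copper: 0.258 × 0.22 = 0.05676
  banded iron formation: 0.509 × 0.69 = 0.35121
The unnormalized weights sum to 0.58272.
P(porphyry copper | evidence) = 0.05676 / 0.58272 ≈ 0.097.

0.097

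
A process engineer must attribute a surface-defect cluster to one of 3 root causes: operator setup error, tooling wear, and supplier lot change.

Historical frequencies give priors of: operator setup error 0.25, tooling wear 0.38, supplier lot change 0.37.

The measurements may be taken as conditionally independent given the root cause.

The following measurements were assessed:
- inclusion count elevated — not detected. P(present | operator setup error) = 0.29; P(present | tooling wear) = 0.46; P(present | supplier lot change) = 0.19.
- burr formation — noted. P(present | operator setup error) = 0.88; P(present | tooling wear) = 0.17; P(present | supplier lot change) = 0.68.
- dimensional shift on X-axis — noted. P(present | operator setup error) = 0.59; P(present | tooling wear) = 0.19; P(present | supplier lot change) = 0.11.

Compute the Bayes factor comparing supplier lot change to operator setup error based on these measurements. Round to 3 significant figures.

0.164

The Bayes factor is the ratio of the joint likelihoods of the measurement pattern under the two hypotheses (using 1 − P(present | H) for each absent measurement).
  supplier lot change: (1 − 0.19) × 0.68 × 0.11 = 0.060588
  operator setup error: (1 − 0.29) × 0.88 × 0.59 = 0.36863
Bayes factor = 0.060588 / 0.36863 ≈ 0.164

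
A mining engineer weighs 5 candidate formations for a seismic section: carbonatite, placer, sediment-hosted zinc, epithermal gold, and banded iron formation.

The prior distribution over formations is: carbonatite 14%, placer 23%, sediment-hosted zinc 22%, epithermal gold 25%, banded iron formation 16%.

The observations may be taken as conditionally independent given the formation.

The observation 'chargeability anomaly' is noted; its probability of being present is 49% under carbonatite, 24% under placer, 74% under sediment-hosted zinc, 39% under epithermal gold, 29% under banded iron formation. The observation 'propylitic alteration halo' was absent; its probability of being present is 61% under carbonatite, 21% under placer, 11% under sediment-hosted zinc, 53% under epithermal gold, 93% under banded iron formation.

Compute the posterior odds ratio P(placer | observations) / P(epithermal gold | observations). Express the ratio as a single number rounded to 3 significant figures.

The normalizing constant cancels in an odds ratio, so compute prior × likelihood for the two hypotheses only (using 1 − P(present | H) for each absent observation):
  placer: 0.23 × 0.24 × (1 − 0.21) = 0.043608
  epithermal gold: 0.25 × 0.39 × (1 − 0.53) = 0.045825
Posterior odds = 0.043608 / 0.045825 ≈ 0.952.

0.952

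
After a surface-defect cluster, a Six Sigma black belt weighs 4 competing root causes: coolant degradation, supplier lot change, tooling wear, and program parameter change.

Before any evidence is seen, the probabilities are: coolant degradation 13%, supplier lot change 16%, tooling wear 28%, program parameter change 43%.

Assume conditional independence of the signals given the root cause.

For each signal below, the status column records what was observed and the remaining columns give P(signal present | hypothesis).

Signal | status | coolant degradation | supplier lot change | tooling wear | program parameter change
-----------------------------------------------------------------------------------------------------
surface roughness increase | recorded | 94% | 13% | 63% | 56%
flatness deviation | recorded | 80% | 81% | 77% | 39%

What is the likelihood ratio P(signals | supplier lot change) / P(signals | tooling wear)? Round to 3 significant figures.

Take the product of per-signal likelihoods under each hypothesis, then divide.
  supplier lot change: 0.13 × 0.81 = 0.1053
  tooling wear: 0.63 × 0.77 = 0.4851
Bayes factor = 0.1053 / 0.4851 ≈ 0.217

0.217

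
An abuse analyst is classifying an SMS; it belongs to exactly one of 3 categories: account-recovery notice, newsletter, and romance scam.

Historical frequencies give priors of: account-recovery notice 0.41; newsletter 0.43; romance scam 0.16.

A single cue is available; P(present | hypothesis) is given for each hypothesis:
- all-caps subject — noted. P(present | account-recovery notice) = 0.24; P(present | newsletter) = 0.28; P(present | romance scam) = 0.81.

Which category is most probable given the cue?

romance scam

By Bayes' rule, the unnormalized weight for each hypothesis is prior × likelihood:
  account-recovery notice: 0.41 × 0.24 = 0.0984
  newsletter: 0.43 × 0.28 = 0.1204
  romance scam: 0.16 × 0.81 = 0.1296
Normalizing constant Z = 0.0984 + 0.1204 + 0.1296 = 0.3484.
P(account-recovery notice | evidence) ≈ 0.0984 / 0.3484 ≈ 0.282
P(newsletter | evidence) ≈ 0.1204 / 0.3484 ≈ 0.346
P(romance scam | evidence) ≈ 0.1296 / 0.3484 ≈ 0.372
The largest is 0.372, so romance scam is most probable.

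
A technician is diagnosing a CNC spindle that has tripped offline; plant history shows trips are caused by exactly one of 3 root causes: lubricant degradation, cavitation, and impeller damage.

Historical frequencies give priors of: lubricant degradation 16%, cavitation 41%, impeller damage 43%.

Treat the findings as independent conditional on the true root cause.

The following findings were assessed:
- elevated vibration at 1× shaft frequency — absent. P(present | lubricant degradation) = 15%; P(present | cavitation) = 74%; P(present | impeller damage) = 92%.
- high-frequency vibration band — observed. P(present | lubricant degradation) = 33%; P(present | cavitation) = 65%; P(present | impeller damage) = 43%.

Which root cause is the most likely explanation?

cavitation

For each hypothesis, the unnormalized posterior weight is prior × product of the finding likelihoods (using 1 − P(present | H) for each absent finding):
  lubricant degradation: 0.16 × (1 − 0.15) × 0.33 = 0.04488
  cavitation: 0.41 × (1 − 0.74) × 0.65 = 0.06929
  impeller damage: 0.43 × (1 − 0.92) × 0.43 = 0.014792
Normalizing constant Z = 0.04488 + 0.06929 + 0.014792 = 0.12896.
P(lubricant degradation | evidence) ≈ 0.04488 / 0.12896 ≈ 0.348
P(cavitation | evidence) ≈ 0.06929 / 0.12896 ≈ 0.537
P(impeller damage | evidence) ≈ 0.014792 / 0.12896 ≈ 0.115
The largest is 0.537, so cavitation is most probable.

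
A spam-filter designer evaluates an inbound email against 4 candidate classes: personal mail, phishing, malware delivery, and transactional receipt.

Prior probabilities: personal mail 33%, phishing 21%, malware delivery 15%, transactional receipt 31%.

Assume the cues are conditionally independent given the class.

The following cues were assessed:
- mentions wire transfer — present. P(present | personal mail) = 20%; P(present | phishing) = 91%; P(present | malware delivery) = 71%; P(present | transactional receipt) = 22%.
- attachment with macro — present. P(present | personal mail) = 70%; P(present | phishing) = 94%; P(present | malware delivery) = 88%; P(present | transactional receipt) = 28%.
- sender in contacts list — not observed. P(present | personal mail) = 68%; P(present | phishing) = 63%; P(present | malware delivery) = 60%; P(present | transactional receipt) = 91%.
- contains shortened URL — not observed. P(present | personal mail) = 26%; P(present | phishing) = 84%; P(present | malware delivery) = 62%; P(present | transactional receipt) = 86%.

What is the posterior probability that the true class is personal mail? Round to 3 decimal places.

0.303

For each hypothesis, the unnormalized posterior weight is prior × product of the cue likelihoods (using 1 − P(present | H) for each absent cue):
  personal mail: 0.33 × 0.20 × 0.70 × (1 − 0.68) × (1 − 0.26) = 0.01094
  phishing: 0.21 × 0.91 × 0.94 × (1 − 0.63) × (1 − 0.84) = 0.010634
  malware delivery: 0.15 × 0.71 × 0.88 × (1 − 0.60) × (1 − 0.62) = 0.014245
  transactional receipt: 0.31 × 0.22 × 0.28 × (1 − 0.91) × (1 − 0.86) = 0.00024061
Normalizing constant Z = 0.01094 + 0.010634 + 0.014245 + 0.00024061 = 0.036061.
P(personal mail | evidence) = 0.01094 / 0.036061 ≈ 0.303.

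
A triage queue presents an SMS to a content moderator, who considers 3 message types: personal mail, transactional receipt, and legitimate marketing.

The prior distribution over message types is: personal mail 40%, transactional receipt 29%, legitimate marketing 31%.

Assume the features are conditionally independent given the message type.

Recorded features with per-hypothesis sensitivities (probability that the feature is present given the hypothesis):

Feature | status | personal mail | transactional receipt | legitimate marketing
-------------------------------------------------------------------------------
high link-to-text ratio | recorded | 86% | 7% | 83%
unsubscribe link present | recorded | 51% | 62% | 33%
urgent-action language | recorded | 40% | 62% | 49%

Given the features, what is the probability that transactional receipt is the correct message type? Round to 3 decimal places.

0.065

For each hypothesis, the unnormalized posterior weight is prior × product of the feature likelihoods:
  personal mail: 0.40 × 0.86 × 0.51 × 0.40 = 0.070176
  transactional receipt: 0.29 × 0.07 × 0.62 × 0.62 = 0.0078033
  legitimate marketing: 0.31 × 0.83 × 0.33 × 0.49 = 0.041605
The unnormalized weights sum to 0.11958.
P(transactional receipt | evidence) = 0.0078033 / 0.11958 ≈ 0.065.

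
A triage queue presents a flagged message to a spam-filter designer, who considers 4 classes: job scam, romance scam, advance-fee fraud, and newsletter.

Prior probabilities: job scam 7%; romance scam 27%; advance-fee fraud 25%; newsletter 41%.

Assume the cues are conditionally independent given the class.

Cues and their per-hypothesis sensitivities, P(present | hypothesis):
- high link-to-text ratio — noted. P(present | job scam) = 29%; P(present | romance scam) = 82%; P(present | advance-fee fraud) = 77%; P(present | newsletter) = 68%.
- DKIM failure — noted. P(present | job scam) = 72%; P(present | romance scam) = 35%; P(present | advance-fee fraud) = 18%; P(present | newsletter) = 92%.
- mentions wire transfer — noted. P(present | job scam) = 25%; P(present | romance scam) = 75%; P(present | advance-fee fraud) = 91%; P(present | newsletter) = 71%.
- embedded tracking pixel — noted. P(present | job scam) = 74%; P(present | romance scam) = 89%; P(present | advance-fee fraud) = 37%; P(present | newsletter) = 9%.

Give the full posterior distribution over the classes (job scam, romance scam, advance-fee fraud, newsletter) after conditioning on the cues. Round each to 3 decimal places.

0.033, 0.627, 0.141, 0.199

Multiply each prior by the joint likelihood of the cue pattern:
  job scam: 0.07 × 0.29 × 0.72 × 0.25 × 0.74 = 0.002704
  romance scam: 0.27 × 0.82 × 0.35 × 0.75 × 0.89 = 0.051725
  advance-fee fraud: 0.25 × 0.77 × 0.18 × 0.91 × 0.37 = 0.011667
  newsletter: 0.41 × 0.68 × 0.92 × 0.71 × 0.09 = 0.01639
Marginal likelihood of the evidence = 0.082485.
P(job scam | evidence) = 0.002704 / 0.082485 ≈ 0.033
P(romance scam | evidence) = 0.051725 / 0.082485 ≈ 0.627
P(advance-fee fraud | evidence) = 0.011667 / 0.082485 ≈ 0.141
P(newsletter | evidence) = 0.01639 / 0.082485 ≈ 0.199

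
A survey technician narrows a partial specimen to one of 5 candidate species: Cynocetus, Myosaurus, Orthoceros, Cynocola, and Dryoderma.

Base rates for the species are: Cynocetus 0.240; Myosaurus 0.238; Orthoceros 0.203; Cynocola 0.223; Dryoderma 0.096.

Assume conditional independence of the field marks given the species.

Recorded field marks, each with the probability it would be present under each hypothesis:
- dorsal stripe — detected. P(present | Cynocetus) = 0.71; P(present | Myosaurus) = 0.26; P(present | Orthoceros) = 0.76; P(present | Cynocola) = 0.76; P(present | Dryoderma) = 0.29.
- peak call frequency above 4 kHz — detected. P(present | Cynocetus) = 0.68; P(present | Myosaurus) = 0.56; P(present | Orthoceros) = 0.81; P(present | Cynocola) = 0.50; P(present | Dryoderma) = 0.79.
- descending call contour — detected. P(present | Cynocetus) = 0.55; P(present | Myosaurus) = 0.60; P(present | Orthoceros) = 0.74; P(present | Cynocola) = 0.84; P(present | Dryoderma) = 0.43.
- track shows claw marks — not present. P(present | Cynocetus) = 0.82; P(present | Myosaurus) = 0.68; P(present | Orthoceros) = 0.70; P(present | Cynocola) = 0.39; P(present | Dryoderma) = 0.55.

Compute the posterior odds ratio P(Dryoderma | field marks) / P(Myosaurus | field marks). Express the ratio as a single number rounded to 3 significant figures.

0.640

Posterior odds equal prior odds times the likelihood ratio; only the two competing hypotheses matter (using 1 − P(present | H) for each absent field mark).
  Dryoderma: 0.096 × 0.29 × 0.79 × 0.43 × (1 − 0.55) = 0.0042558
  Myosaurus: 0.238 × 0.26 × 0.56 × 0.60 × (1 − 0.68) = 0.0066533
Odds(Dryoderma : Myosaurus) = 0.0042558 / 0.0066533 ≈ 0.640.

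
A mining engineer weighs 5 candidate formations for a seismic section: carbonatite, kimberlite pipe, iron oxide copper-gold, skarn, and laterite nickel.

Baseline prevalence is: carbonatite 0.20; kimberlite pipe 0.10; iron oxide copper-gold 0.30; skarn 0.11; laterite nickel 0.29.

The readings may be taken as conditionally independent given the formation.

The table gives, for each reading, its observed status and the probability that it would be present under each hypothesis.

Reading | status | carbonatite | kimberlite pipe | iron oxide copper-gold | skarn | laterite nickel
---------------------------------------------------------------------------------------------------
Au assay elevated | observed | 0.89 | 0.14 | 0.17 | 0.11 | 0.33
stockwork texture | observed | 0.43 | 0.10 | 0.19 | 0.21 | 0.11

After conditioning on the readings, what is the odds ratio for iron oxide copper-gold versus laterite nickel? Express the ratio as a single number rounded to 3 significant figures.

0.920

Posterior odds equal prior odds times the likelihood ratio; only the two competing hypotheses matter.
  iron oxide copper-gold: 0.30 × 0.17 × 0.19 = 0.00969
  laterite nickel: 0.29 × 0.33 × 0.11 = 0.010527
Odds(iron oxide copper-gold : laterite nickel) = 0.00969 / 0.010527 ≈ 0.920.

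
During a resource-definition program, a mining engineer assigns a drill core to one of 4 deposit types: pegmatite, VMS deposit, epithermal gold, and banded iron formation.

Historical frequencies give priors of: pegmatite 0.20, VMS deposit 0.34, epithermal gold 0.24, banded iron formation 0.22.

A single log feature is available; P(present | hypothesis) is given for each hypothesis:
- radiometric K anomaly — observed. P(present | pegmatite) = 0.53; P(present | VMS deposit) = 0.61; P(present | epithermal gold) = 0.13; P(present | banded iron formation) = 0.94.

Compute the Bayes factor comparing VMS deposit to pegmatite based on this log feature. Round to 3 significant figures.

1.15

Likelihood of this log feature under each hypothesis:
  VMS deposit: 0.61
  pegmatite: 0.53
Bayes factor = 0.61 / 0.53 ≈ 1.15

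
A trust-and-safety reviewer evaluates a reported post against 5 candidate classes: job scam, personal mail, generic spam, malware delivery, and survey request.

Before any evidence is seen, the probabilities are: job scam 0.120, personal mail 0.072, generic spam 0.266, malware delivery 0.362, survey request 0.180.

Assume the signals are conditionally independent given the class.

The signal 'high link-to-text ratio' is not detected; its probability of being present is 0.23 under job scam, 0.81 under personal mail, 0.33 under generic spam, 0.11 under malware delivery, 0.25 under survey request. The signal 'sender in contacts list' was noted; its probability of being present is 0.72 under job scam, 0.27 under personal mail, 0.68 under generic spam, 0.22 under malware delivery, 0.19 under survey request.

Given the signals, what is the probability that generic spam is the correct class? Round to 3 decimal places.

Multiply each prior by the joint likelihood of the signal pattern (using 1 − P(present | H) for each absent signal):
  job scam: 0.120 × (1 − 0.23) × 0.72 = 0.066528
  personal mail: 0.072 × (1 − 0.81) × 0.27 = 0.0036936
  generic spam: 0.266 × (1 − 0.33) × 0.68 = 0.12119
  malware delivery: 0.362 × (1 − 0.11) × 0.22 = 0.07088
  survey request: 0.180 × (1 − 0.25) × 0.19 = 0.02565
The unnormalized weights sum to 0.28794.
P(generic spam | evidence) = 0.12119 / 0.28794 ≈ 0.421.

0.421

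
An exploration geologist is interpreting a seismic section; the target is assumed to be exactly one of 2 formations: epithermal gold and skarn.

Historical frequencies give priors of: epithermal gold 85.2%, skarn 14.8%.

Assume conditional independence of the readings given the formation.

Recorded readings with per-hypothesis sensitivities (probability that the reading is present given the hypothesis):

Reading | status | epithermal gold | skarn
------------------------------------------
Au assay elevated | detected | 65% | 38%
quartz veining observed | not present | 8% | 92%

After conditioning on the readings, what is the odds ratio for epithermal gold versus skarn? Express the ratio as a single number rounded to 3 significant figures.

The normalizing constant cancels in an odds ratio, so compute prior × likelihood for the two hypotheses only (using 1 − P(present | H) for each absent reading):
  epithermal gold: 0.852 × 0.65 × (1 − 0.08) = 0.5095
  skarn: 0.148 × 0.38 × (1 − 0.92) = 0.0044992
Odds(epithermal gold : skarn) = 0.5095 / 0.0044992 ≈ 113.

113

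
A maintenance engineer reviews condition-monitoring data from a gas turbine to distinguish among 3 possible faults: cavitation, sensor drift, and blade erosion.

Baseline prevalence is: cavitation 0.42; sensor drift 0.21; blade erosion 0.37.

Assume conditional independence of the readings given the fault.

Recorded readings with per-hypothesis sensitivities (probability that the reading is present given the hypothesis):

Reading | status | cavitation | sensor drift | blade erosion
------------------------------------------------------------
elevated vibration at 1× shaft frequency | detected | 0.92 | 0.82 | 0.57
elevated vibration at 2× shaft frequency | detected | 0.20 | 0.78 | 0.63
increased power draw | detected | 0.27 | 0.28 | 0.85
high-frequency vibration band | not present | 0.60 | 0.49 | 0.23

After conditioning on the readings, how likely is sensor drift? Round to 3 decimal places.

For each hypothesis, the unnormalized posterior weight is prior × product of the reading likelihoods (using 1 − P(present | H) for each absent reading):
  cavitation: 0.42 × 0.92 × 0.20 × 0.27 × (1 − 0.60) = 0.0083462
  sensor drift: 0.21 × 0.82 × 0.78 × 0.28 × (1 − 0.49) = 0.01918
  blade erosion: 0.37 × 0.57 × 0.63 × 0.85 × (1 − 0.23) = 0.086961
The unnormalized weights sum to 0.11449.
P(sensor drift | evidence) = 0.01918 / 0.11449 ≈ 0.168.

0.168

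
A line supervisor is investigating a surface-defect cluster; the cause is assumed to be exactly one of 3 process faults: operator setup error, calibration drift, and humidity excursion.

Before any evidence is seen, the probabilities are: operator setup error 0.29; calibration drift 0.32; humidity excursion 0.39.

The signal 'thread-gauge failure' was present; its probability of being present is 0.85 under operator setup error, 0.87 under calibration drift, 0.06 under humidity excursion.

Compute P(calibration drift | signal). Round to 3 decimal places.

For each hypothesis, the unnormalized posterior weight is prior × likelihood:
  operator setup error: 0.29 × 0.85 = 0.2465
  calibration drift: 0.32 × 0.87 = 0.2784
  humidity excursion: 0.39 × 0.06 = 0.0234
Normalizing constant Z = 0.2465 + 0.2784 + 0.0234 = 0.5483.
P(calibration drift | evidence) = 0.2784 / 0.5483 ≈ 0.508.

0.508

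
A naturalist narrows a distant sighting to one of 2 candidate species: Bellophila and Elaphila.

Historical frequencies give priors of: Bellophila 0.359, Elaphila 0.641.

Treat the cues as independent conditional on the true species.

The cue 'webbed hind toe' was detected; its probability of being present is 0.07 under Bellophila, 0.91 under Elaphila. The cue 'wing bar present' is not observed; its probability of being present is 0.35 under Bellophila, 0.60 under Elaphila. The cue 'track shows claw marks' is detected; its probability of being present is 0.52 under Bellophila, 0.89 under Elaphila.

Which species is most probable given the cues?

Elaphila

For each hypothesis, the unnormalized posterior weight is prior × product of the cue likelihoods (using 1 − P(present | H) for each absent cue):
  Bellophila: 0.359 × 0.07 × (1 − 0.35) × 0.52 = 0.0084939
  Elaphila: 0.641 × 0.91 × (1 − 0.60) × 0.89 = 0.20766
The unnormalized weights sum to 0.21615.
P(Bellophila | evidence) ≈ 0.0084939 / 0.21615 ≈ 0.039
P(Elaphila | evidence) ≈ 0.20766 / 0.21615 ≈ 0.961
The largest is 0.961, so Elaphila is most probable.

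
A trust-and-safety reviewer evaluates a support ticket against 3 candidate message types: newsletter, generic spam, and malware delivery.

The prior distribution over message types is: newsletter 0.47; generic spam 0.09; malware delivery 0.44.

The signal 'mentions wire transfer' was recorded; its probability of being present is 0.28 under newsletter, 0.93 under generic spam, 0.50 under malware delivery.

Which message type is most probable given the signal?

For each hypothesis, the unnormalized posterior weight is prior × likelihood:
  newsletter: 0.47 × 0.28 = 0.1316
  generic spam: 0.09 × 0.93 = 0.0837
  malware delivery: 0.44 × 0.50 = 0.22
The unnormalized weights sum to 0.4353.
P(newsletter | evidence) ≈ 0.1316 / 0.4353 ≈ 0.302
P(generic spam | evidence) ≈ 0.0837 / 0.4353 ≈ 0.192
P(malware delivery | evidence) ≈ 0.22 / 0.4353 ≈ 0.505
The largest is 0.505, so malware delivery is most probable.

malware delivery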